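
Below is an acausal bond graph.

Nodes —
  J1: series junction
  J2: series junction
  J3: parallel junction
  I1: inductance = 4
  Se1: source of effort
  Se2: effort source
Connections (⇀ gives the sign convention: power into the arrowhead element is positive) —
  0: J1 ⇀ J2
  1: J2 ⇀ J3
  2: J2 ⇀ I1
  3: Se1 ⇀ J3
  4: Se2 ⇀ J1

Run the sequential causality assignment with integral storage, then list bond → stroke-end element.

#3 |J3  (source Se1 imposes e)
#4 |J1  (Se2 (Se) sets effort on bond)
#0 |J2  (J1: last free bond brings flow in)
#1 |J2  (0-jn J3 has e-setter on 3)
#2 |I1  (only one flow-in slot at J2)

#0 |J2
#1 |J2
#2 |I1
#3 |J3
#4 |J1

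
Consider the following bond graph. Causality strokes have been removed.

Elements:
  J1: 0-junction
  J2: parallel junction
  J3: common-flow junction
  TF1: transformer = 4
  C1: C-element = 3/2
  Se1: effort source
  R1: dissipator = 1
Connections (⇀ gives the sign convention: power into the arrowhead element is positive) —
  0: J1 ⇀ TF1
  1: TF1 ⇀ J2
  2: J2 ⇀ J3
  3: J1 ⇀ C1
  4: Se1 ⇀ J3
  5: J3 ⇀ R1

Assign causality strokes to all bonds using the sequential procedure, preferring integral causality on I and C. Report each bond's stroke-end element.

b4 stroke→J3  (Se1: effort source, stroke at far end)
b3 stroke→J1  (C1: C, integral causality)
b0 stroke→TF1  (common-e at J1 fixed by 3)
b1 stroke→J2  (TF TF1: opposite of bond 0)
b2 stroke→J3  (J2 effort already set via bond 1)
b5 stroke→R1  (closing 1-jn rule on J3)

bond 0 stroke at TF1
bond 1 stroke at J2
bond 2 stroke at J3
bond 3 stroke at J1
bond 4 stroke at J3
bond 5 stroke at R1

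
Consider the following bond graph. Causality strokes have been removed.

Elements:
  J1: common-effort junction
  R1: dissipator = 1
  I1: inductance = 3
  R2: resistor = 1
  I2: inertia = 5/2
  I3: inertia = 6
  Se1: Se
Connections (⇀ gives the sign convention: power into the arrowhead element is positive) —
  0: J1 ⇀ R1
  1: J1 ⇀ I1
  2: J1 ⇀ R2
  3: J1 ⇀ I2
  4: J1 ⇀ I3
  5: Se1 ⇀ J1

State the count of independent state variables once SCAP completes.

β5 stroke→J1  (Se1 (Se) sets effort on bond)
β0 stroke→R1  (J1: bond 5 brought effort, rest push out)
β1 stroke→I1  (0-jn J1 has e-setter on 5)
β2 stroke→R2  (0-jn J1 has e-setter on 5)
β3 stroke→I2  (0-jn J1 has e-setter on 5)
β4 stroke→I3  (J1 effort already set via bond 5)

3  (I1, I2, I3 all integral)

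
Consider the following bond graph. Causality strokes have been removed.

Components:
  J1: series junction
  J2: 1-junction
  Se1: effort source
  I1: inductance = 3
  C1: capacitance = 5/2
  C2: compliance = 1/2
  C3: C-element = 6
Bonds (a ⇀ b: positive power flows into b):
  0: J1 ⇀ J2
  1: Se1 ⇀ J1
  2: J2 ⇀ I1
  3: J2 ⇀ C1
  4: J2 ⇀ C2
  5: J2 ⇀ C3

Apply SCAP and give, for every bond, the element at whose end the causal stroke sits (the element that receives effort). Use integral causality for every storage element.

#1 →J1  (source Se1 imposes e)
#0 →J2  (J1: last free bond brings flow in)
#2 →I1  (I1 outputs flow p/I1)
#3 →J2  (1-jn J2 has f-setter on 2)
#4 →J2  (1-jn J2 has f-setter on 2)
#5 →J2  (common-f at J2 fixed by 2)

β0 |J2
β1 |J1
β2 |I1
β3 |J2
β4 |J2
β5 |J2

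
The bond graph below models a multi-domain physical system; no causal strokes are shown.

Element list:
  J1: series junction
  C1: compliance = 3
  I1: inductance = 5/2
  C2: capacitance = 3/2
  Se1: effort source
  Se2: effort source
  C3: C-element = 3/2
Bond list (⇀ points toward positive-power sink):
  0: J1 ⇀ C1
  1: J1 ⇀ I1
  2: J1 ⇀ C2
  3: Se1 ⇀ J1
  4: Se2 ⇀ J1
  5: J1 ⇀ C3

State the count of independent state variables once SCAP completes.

β3 |J1  (source Se1 imposes e)
β4 |J1  (Se2 fixes effort; stroke away)
β0 |J1  (C1: C, integral causality)
β1 |I1  (I1: I, integral causality)
β2 |J1  (common-f at J1 fixed by 1)
β5 |J1  (1-jn J1 has f-setter on 1)

4  (C1, C2, C3, I1 all integral)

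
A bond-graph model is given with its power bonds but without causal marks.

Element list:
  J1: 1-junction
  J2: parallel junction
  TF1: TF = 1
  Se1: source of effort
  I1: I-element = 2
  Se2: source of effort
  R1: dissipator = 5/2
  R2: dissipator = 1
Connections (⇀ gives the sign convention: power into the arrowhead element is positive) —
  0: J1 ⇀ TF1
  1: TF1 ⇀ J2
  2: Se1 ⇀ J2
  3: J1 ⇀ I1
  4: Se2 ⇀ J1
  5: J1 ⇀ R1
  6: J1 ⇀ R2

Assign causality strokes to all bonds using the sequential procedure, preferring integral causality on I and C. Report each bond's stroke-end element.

#2 stroke→J2  (Se1: effort source, stroke at far end)
#4 stroke→J1  (Se2 (Se) sets effort on bond)
#1 stroke→TF1  (common-e at J2 fixed by 2)
#0 stroke→J1  (TF1: transformer flips bond 1)
#3 stroke→I1  (I1 outputs flow p/I1)
#5 stroke→J1  (common-f at J1 fixed by 3)
#6 stroke→J1  (J1 flow already set via bond 3)

b0 |J1
b1 |TF1
b2 |J2
b3 |I1
b4 |J1
b5 |J1
b6 |J1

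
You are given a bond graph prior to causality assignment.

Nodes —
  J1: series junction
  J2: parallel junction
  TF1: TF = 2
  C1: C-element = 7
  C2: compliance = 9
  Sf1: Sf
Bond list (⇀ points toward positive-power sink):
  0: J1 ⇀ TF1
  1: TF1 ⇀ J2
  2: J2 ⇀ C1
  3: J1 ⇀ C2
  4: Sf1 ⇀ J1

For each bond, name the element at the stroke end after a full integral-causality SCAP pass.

bond 0 →J1
bond 1 →TF1
bond 2 →J2
bond 3 →J1
bond 4 →Sf1

#4 |Sf1  (Sf1: flow source, stroke at near end)
#0 |J1  (J1: bond 4 brought flow, rest push out)
#3 |J1  (J1 flow already set via bond 4)
#1 |TF1  (TF1: transformer flips bond 0)
#2 |J2  (J2: last free bond brings effort in)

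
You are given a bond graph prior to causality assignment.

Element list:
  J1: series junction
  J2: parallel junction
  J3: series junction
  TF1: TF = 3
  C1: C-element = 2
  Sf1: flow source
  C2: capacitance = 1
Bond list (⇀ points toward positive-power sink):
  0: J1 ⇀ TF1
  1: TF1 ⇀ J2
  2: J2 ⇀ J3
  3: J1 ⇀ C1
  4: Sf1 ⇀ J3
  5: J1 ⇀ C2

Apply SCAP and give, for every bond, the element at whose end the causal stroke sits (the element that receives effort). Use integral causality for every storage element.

b4 stroke→Sf1  (source Sf1 imposes f)
b2 stroke→J3  (1-jn J3 has f-setter on 4)
b1 stroke→J2  (closing 0-jn rule on J2)
b0 stroke→TF1  (TF1: transformer flips bond 1)
b3 stroke→J1  (J1 flow already set via bond 0)
b5 stroke→J1  (1-jn J1 has f-setter on 0)

#0 |TF1
#1 |J2
#2 |J3
#3 |J1
#4 |Sf1
#5 |J1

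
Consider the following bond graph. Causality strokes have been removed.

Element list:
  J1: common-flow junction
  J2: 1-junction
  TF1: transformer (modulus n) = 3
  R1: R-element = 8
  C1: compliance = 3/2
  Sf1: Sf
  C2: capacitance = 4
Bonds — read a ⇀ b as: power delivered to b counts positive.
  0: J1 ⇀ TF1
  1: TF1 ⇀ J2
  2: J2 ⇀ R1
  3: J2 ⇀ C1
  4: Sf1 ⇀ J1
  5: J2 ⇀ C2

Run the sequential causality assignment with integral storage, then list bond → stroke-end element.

b0 →J1
b1 →TF1
b2 →J2
b3 →J2
b4 →Sf1
b5 →J2

bond 4 stroke at Sf1  (source Sf1 imposes f)
bond 0 stroke at J1  (J1 flow already set via bond 4)
bond 1 stroke at TF1  (TF TF1: opposite of bond 0)
bond 2 stroke at J2  (common-f at J2 fixed by 1)
bond 3 stroke at J2  (J2: bond 1 brought flow, rest push out)
bond 5 stroke at J2  (common-f at J2 fixed by 1)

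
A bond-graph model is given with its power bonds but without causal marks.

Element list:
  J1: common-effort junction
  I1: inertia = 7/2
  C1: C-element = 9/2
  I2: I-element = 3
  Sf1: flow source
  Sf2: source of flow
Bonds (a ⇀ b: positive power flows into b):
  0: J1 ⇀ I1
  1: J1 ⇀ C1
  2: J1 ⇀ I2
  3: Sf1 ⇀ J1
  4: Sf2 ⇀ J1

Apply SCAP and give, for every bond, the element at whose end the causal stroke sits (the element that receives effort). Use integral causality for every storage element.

bond 3 |Sf1  (Sf1 (Sf) sets flow on bond)
bond 4 |Sf2  (source Sf2 imposes f)
bond 0 |I1  (prefer integral on I1)
bond 1 |J1  (C1 integral (e out))
bond 2 |I2  (J1 effort already set via bond 1)

b0 stroke→I1
b1 stroke→J1
b2 stroke→I2
b3 stroke→Sf1
b4 stroke→Sf2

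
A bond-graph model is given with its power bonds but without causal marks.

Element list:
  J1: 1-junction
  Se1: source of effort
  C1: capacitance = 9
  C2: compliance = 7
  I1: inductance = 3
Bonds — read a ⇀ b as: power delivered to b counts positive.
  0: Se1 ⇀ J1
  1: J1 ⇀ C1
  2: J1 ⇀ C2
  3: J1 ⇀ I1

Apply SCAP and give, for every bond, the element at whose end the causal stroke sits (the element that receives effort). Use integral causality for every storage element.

#0 stroke→J1  (source Se1 imposes e)
#1 stroke→J1  (C1 integral (e out))
#2 stroke→J1  (C2 integral (e out))
#3 stroke→I1  (only one flow-in slot at J1)

#0 →J1
#1 →J1
#2 →J1
#3 →I1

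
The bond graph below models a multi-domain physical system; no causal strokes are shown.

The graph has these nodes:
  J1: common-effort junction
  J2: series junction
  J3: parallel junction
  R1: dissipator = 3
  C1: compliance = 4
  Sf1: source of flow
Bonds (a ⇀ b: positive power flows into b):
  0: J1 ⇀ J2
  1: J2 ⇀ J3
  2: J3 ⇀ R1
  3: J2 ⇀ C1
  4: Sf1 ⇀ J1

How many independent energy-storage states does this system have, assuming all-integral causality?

1  (C1 all integral)

b4 stroke at Sf1  (source Sf1 imposes f)
b0 stroke at J1  (J1 needs exactly one e-in)
b1 stroke at J2  (J2 flow already set via bond 0)
b3 stroke at J2  (1-jn J2 has f-setter on 0)
b2 stroke at J3  (closing 0-jn rule on J3)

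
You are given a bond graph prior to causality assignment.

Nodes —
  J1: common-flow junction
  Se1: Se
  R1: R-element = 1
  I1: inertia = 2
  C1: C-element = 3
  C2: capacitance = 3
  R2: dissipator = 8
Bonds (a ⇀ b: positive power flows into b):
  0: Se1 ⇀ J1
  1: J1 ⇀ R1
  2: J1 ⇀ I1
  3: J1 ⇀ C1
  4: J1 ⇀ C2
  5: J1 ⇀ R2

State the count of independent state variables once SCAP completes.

b0 →J1  (Se1: effort source, stroke at far end)
b2 →I1  (I1 integral (f out))
b1 →J1  (common-f at J1 fixed by 2)
b3 →J1  (J1: bond 2 brought flow, rest push out)
b4 →J1  (J1 flow already set via bond 2)
b5 →J1  (J1: bond 2 brought flow, rest push out)

3  (C1, C2, I1 all integral)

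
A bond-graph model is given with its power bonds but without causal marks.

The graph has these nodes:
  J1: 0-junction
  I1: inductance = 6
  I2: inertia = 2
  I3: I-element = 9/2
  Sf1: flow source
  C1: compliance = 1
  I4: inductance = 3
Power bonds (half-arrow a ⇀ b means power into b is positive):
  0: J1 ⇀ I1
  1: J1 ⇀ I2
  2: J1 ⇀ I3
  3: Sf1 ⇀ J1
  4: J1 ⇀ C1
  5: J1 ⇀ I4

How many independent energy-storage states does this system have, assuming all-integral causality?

b3 |Sf1  (Sf1 fixes flow; stroke at Sf1)
b0 |I1  (prefer integral on I1)
b1 |I2  (I2 outputs flow p/I2)
b2 |I3  (I3: I, integral causality)
b4 |J1  (C1 outputs effort q/C1)
b5 |I4  (J1: bond 4 brought effort, rest push out)

5  (C1, I1, I2, I3, I4 all integral)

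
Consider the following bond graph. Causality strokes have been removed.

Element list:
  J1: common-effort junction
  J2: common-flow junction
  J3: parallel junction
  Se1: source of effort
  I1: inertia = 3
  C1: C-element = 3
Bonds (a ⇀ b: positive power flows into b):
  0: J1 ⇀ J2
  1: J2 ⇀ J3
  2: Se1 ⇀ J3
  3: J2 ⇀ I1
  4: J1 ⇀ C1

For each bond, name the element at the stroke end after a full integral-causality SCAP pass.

b0 stroke at J2
b1 stroke at J2
b2 stroke at J3
b3 stroke at I1
b4 stroke at J1

bond 2 |J3  (source Se1 imposes e)
bond 1 |J2  (J3 effort already set via bond 2)
bond 3 |I1  (I1 outputs flow p/I1)
bond 0 |J2  (J2: bond 3 brought flow, rest push out)
bond 4 |J1  (J1: last free bond brings effort in)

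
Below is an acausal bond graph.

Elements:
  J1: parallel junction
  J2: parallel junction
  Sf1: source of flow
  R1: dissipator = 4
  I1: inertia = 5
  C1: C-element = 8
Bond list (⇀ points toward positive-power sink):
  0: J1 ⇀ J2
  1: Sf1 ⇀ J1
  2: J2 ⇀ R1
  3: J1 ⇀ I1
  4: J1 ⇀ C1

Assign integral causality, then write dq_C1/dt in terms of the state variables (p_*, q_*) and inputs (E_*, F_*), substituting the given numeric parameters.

dq_C1/dt = F_Sf1 - p_I1/5 - q_C1/32

b1 →Sf1  (source Sf1 imposes f)
b3 →I1  (prefer integral on I1)
b4 →J1  (C1: C, integral causality)
b0 →J2  (J1: bond 4 brought effort, rest push out)
b2 →R1  (J2 effort already set via bond 0)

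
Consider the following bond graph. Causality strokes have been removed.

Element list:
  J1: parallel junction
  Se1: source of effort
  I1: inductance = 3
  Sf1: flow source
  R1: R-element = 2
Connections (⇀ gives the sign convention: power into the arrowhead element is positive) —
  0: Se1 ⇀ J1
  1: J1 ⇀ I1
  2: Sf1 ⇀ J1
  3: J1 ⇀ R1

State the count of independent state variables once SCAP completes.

bond 0 stroke→J1  (Se1 (Se) sets effort on bond)
bond 2 stroke→Sf1  (Sf1 fixes flow; stroke at Sf1)
bond 1 stroke→I1  (0-jn J1 has e-setter on 0)
bond 3 stroke→R1  (J1: bond 0 brought effort, rest push out)

1  (I1 all integral)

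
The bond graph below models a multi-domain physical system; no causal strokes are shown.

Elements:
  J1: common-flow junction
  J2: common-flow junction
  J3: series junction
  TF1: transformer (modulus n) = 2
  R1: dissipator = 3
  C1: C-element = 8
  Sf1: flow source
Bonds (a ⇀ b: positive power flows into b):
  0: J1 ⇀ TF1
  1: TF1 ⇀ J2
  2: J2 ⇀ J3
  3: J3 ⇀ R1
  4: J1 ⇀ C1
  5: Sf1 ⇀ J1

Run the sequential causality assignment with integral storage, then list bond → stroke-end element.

bond 5 |Sf1  (source Sf1 imposes f)
bond 0 |J1  (common-f at J1 fixed by 5)
bond 4 |J1  (common-f at J1 fixed by 5)
bond 1 |TF1  (TF1 one-in-one-out from 0)
bond 2 |J2  (common-f at J2 fixed by 1)
bond 3 |J3  (J3 flow already set via bond 2)

#0 |J1
#1 |TF1
#2 |J2
#3 |J3
#4 |J1
#5 |Sf1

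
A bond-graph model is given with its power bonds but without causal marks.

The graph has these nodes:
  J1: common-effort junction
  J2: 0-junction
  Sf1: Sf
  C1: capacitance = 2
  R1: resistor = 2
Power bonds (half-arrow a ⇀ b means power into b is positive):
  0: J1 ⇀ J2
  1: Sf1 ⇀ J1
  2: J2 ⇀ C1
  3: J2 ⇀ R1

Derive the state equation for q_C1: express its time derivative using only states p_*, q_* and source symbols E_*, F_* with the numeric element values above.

β1 |Sf1  (Sf1: flow source, stroke at near end)
β0 |J1  (closing 0-jn rule on J1)
β2 |J2  (C1 outputs effort q/C1)
β3 |R1  (J2: bond 2 brought effort, rest push out)

dq_C1/dt = F_Sf1 - q_C1/4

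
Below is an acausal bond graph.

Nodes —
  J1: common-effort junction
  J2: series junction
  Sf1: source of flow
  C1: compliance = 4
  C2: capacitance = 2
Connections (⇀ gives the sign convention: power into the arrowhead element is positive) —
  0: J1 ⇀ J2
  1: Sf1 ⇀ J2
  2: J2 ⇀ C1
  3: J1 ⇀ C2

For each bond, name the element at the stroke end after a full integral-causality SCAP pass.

β0 stroke at J2
β1 stroke at Sf1
β2 stroke at J2
β3 stroke at J1

bond 1 →Sf1  (source Sf1 imposes f)
bond 0 →J2  (J2 flow already set via bond 1)
bond 2 →J2  (J2 flow already set via bond 1)
bond 3 →J1  (only one effort-in slot at J1)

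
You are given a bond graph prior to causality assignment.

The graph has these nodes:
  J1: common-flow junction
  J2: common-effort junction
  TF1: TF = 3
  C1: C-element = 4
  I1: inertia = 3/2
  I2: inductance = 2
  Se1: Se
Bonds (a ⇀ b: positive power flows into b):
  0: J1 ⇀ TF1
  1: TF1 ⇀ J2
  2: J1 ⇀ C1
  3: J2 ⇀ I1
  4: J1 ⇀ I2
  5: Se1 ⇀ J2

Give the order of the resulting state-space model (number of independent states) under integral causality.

b5 stroke at J2  (Se1 fixes effort; stroke away)
b1 stroke at TF1  (0-jn J2 has e-setter on 5)
b3 stroke at I1  (0-jn J2 has e-setter on 5)
b0 stroke at J1  (through TF1, causality passes straight; one stroke at TF1)
b2 stroke at J1  (C1: C, integral causality)
b4 stroke at I2  (only one flow-in slot at J1)

3  (C1, I1, I2 all integral)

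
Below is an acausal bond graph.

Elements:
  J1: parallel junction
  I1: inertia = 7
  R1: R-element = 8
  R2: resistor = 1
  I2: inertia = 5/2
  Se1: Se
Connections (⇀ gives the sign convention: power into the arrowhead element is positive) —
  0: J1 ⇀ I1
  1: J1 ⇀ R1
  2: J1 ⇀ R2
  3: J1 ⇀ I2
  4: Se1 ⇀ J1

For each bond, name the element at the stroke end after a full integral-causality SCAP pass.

b4 stroke at J1  (Se1 (Se) sets effort on bond)
b0 stroke at I1  (J1: bond 4 brought effort, rest push out)
b1 stroke at R1  (0-jn J1 has e-setter on 4)
b2 stroke at R2  (J1 effort already set via bond 4)
b3 stroke at I2  (J1 effort already set via bond 4)

#0 stroke→I1
#1 stroke→R1
#2 stroke→R2
#3 stroke→I2
#4 stroke→J1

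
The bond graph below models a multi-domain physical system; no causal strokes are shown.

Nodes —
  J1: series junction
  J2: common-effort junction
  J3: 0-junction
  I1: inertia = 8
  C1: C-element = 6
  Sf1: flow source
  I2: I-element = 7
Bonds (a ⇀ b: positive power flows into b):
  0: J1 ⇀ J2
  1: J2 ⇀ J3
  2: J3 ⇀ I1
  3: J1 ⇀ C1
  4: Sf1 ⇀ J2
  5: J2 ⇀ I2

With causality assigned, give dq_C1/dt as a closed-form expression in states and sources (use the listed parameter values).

b4 stroke→Sf1  (Sf1: flow source, stroke at near end)
b2 stroke→I1  (prefer integral on I1)
b1 stroke→J3  (only one effort-in slot at J3)
b3 stroke→J1  (prefer integral on C1)
b0 stroke→J2  (closing 1-jn rule on J1)
b5 stroke→I2  (J2: bond 0 brought effort, rest push out)

dq_C1/dt = -F_Sf1 + p_I1/8 + p_I2/7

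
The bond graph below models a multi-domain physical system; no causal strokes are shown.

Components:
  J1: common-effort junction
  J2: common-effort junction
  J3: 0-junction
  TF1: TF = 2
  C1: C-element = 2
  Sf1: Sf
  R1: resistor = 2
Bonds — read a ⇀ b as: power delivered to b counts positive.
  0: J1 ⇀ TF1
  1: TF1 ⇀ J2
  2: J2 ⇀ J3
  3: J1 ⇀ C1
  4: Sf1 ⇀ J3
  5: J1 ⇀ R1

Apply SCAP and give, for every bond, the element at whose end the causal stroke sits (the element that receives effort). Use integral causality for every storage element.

β4 |Sf1  (Sf1 (Sf) sets flow on bond)
β2 |J3  (only one effort-in slot at J3)
β1 |J2  (closing 0-jn rule on J2)
β0 |TF1  (TF TF1: opposite of bond 1)
β3 |J1  (prefer integral on C1)
β5 |R1  (J1: bond 3 brought effort, rest push out)

β0 |TF1
β1 |J2
β2 |J3
β3 |J1
β4 |Sf1
β5 |R1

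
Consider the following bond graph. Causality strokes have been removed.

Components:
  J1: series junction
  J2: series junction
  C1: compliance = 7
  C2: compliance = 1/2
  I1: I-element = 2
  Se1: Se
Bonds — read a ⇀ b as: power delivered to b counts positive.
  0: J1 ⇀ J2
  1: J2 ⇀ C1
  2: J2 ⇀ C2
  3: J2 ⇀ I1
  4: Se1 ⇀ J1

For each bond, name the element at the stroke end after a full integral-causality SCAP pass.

#0 stroke at J2
#1 stroke at J2
#2 stroke at J2
#3 stroke at I1
#4 stroke at J1

b4 stroke at J1  (Se1 (Se) sets effort on bond)
b0 stroke at J2  (J1 needs exactly one f-in)
b1 stroke at J2  (C1 outputs effort q/C1)
b2 stroke at J2  (C2: C, integral causality)
b3 stroke at I1  (J2: last free bond brings flow in)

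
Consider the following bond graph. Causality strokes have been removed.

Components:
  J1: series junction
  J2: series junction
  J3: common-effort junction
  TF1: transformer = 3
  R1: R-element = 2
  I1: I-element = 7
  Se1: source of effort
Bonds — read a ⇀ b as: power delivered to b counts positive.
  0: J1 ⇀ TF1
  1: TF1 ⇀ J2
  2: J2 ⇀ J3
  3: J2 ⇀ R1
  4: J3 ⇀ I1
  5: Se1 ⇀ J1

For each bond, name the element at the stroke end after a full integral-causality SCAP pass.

bond 0 →TF1
bond 1 →J2
bond 2 →J3
bond 3 →J2
bond 4 →I1
bond 5 →J1

b5 |J1  (Se1 (Se) sets effort on bond)
b0 |TF1  (J1 needs exactly one f-in)
b1 |J2  (through TF1, causality passes straight; one stroke at TF1)
b4 |I1  (prefer integral on I1)
b2 |J3  (J3: last free bond brings effort in)
b3 |J2  (J2 flow already set via bond 2)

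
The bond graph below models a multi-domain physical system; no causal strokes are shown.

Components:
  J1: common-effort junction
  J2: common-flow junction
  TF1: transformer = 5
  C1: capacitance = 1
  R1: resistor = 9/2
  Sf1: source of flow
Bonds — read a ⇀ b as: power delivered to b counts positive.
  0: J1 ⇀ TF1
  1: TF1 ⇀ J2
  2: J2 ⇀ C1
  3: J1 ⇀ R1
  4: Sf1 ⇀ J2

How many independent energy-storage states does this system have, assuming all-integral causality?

1  (C1 all integral)

β4 →Sf1  (Sf1 (Sf) sets flow on bond)
β1 →J2  (J2 flow already set via bond 4)
β2 →J2  (J2 flow already set via bond 4)
β0 →TF1  (TF1: transformer flips bond 1)
β3 →J1  (J1: last free bond brings effort in)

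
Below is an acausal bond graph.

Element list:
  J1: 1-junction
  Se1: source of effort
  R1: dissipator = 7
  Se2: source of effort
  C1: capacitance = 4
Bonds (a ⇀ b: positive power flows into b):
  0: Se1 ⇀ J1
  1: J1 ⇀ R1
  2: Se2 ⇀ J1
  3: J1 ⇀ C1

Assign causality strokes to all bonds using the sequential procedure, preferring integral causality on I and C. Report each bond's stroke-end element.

β0 |J1
β1 |R1
β2 |J1
β3 |J1

b0 |J1  (Se1 (Se) sets effort on bond)
b2 |J1  (Se2: effort source, stroke at far end)
b3 |J1  (C1: C, integral causality)
b1 |R1  (J1 needs exactly one f-in)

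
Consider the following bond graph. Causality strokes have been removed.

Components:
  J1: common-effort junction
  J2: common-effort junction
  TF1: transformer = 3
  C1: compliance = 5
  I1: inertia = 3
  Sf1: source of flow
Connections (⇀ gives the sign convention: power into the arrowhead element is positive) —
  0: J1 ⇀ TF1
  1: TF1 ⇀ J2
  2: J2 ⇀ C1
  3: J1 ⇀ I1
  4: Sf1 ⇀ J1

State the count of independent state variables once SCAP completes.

2  (C1, I1 all integral)

β4 →Sf1  (Sf1: flow source, stroke at near end)
β2 →J2  (prefer integral on C1)
β1 →TF1  (J2 effort already set via bond 2)
β0 →J1  (TF TF1: opposite of bond 1)
β3 →I1  (common-e at J1 fixed by 0)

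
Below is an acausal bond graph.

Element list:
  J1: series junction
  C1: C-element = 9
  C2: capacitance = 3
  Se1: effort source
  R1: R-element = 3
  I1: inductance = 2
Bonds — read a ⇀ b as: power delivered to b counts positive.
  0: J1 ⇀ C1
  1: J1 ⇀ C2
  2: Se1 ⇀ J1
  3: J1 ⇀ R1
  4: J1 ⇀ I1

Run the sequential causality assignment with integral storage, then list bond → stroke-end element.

#0 →J1
#1 →J1
#2 →J1
#3 →J1
#4 →I1

#2 stroke→J1  (Se1 (Se) sets effort on bond)
#0 stroke→J1  (C1 integral (e out))
#1 stroke→J1  (C2 integral (e out))
#4 stroke→I1  (I1: I, integral causality)
#3 stroke→J1  (J1: bond 4 brought flow, rest push out)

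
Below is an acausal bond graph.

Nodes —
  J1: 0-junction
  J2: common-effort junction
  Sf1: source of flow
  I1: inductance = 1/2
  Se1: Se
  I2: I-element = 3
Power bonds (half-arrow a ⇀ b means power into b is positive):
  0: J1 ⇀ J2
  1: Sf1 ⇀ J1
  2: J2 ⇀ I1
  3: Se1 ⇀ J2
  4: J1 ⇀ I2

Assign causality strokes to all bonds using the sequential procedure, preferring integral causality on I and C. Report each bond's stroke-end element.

bond 1 |Sf1  (Sf1 (Sf) sets flow on bond)
bond 3 |J2  (Se1 fixes effort; stroke away)
bond 0 |J1  (J2: bond 3 brought effort, rest push out)
bond 2 |I1  (0-jn J2 has e-setter on 3)
bond 4 |I2  (0-jn J1 has e-setter on 0)

bond 0 →J1
bond 1 →Sf1
bond 2 →I1
bond 3 →J2
bond 4 →I2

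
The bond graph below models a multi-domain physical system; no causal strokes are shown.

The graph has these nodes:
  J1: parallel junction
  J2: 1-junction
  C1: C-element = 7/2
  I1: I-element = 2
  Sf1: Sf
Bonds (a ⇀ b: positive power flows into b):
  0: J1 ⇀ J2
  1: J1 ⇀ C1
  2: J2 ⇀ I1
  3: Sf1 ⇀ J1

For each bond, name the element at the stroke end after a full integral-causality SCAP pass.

β0 stroke at J2
β1 stroke at J1
β2 stroke at I1
β3 stroke at Sf1

bond 3 →Sf1  (Sf1 (Sf) sets flow on bond)
bond 1 →J1  (prefer integral on C1)
bond 0 →J2  (J1 effort already set via bond 1)
bond 2 →I1  (J2 needs exactly one f-in)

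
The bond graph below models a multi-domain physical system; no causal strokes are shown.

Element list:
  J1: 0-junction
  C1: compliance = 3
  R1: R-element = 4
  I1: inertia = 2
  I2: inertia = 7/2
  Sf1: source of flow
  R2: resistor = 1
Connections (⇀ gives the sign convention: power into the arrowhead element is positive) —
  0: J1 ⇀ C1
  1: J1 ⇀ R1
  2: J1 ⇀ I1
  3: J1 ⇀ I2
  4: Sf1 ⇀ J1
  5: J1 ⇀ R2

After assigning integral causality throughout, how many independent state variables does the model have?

b4 stroke→Sf1  (Sf1: flow source, stroke at near end)
b0 stroke→J1  (C1: C, integral causality)
b1 stroke→R1  (common-e at J1 fixed by 0)
b2 stroke→I1  (common-e at J1 fixed by 0)
b3 stroke→I2  (common-e at J1 fixed by 0)
b5 stroke→R2  (J1: bond 0 brought effort, rest push out)

3  (C1, I1, I2 all integral)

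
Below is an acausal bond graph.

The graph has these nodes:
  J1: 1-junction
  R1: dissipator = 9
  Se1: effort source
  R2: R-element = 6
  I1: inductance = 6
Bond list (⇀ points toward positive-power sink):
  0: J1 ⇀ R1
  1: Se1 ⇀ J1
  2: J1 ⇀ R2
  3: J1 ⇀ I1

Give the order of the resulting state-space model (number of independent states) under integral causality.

1  (I1 all integral)

#1 →J1  (Se1: effort source, stroke at far end)
#3 →I1  (prefer integral on I1)
#0 →J1  (J1: bond 3 brought flow, rest push out)
#2 →J1  (J1 flow already set via bond 3)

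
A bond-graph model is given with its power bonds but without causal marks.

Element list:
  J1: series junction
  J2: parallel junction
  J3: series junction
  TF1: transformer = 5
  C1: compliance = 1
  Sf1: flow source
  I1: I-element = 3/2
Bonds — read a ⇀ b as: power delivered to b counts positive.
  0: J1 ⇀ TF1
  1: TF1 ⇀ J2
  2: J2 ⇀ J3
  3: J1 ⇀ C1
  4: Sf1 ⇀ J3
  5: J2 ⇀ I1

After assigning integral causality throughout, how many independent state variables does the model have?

2  (C1, I1 all integral)

bond 4 →Sf1  (Sf1: flow source, stroke at near end)
bond 2 →J3  (J3: bond 4 brought flow, rest push out)
bond 3 →J1  (C1 outputs effort q/C1)
bond 0 →TF1  (J1: last free bond brings flow in)
bond 1 →J2  (TF1 one-in-one-out from 0)
bond 5 →I1  (0-jn J2 has e-setter on 1)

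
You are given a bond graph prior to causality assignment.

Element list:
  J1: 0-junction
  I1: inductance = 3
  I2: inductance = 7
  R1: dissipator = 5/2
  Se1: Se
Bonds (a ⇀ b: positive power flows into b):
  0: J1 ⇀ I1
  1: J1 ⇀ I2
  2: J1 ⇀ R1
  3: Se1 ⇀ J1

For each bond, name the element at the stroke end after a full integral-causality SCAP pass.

β3 →J1  (Se1 fixes effort; stroke away)
β0 →I1  (J1 effort already set via bond 3)
β1 →I2  (J1: bond 3 brought effort, rest push out)
β2 →R1  (J1 effort already set via bond 3)

β0 stroke→I1
β1 stroke→I2
β2 stroke→R1
β3 stroke→J1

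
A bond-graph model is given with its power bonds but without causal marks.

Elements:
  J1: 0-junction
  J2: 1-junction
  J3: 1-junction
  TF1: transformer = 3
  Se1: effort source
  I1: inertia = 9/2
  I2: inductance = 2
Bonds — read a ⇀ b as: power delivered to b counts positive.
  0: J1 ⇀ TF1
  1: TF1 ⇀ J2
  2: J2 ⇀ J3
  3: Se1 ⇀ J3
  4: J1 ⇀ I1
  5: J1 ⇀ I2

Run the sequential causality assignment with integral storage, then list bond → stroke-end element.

b0 stroke at J1
b1 stroke at TF1
b2 stroke at J2
b3 stroke at J3
b4 stroke at I1
b5 stroke at I2

bond 3 |J3  (Se1 fixes effort; stroke away)
bond 2 |J2  (J3: last free bond brings flow in)
bond 1 |TF1  (closing 1-jn rule on J2)
bond 0 |J1  (through TF1, causality passes straight; one stroke at TF1)
bond 4 |I1  (0-jn J1 has e-setter on 0)
bond 5 |I2  (J1 effort already set via bond 0)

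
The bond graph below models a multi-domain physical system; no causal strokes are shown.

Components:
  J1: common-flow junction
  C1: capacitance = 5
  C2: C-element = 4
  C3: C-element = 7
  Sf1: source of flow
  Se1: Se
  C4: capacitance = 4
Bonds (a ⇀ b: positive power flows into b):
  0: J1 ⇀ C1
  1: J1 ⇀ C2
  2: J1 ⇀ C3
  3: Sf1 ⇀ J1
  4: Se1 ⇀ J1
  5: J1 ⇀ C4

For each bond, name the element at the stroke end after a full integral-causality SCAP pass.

#0 stroke at J1
#1 stroke at J1
#2 stroke at J1
#3 stroke at Sf1
#4 stroke at J1
#5 stroke at J1

#3 |Sf1  (Sf1: flow source, stroke at near end)
#4 |J1  (Se1 fixes effort; stroke away)
#0 |J1  (1-jn J1 has f-setter on 3)
#1 |J1  (J1: bond 3 brought flow, rest push out)
#2 |J1  (1-jn J1 has f-setter on 3)
#5 |J1  (1-jn J1 has f-setter on 3)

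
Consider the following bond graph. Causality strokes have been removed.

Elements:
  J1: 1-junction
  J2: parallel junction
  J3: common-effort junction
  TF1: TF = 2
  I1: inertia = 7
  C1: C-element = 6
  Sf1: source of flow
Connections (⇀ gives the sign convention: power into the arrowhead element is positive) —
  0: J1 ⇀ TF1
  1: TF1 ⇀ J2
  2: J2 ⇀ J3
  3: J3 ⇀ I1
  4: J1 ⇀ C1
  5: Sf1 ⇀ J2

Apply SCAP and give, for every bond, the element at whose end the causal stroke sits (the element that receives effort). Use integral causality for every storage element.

bond 0 stroke→TF1
bond 1 stroke→J2
bond 2 stroke→J3
bond 3 stroke→I1
bond 4 stroke→J1
bond 5 stroke→Sf1

b5 stroke at Sf1  (source Sf1 imposes f)
b3 stroke at I1  (I1 outputs flow p/I1)
b2 stroke at J3  (closing 0-jn rule on J3)
b1 stroke at J2  (only one effort-in slot at J2)
b0 stroke at TF1  (TF TF1: opposite of bond 1)
b4 stroke at J1  (J1: bond 0 brought flow, rest push out)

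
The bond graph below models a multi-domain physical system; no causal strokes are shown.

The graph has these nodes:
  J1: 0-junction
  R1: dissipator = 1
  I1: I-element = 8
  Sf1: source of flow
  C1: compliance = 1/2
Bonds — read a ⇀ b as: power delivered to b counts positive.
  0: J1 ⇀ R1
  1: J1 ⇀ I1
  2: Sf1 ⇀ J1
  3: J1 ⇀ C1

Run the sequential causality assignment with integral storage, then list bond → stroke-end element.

#2 →Sf1  (Sf1 (Sf) sets flow on bond)
#1 →I1  (prefer integral on I1)
#3 →J1  (C1 outputs effort q/C1)
#0 →R1  (common-e at J1 fixed by 3)

β0 stroke→R1
β1 stroke→I1
β2 stroke→Sf1
β3 stroke→J1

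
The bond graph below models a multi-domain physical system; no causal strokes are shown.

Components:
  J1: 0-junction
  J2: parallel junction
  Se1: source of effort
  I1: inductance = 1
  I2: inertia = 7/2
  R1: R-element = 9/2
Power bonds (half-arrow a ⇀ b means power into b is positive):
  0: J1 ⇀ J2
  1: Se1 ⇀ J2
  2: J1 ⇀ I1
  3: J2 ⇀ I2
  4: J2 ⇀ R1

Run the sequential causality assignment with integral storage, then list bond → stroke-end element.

β1 stroke at J2  (source Se1 imposes e)
β0 stroke at J1  (J2 effort already set via bond 1)
β3 stroke at I2  (J2: bond 1 brought effort, rest push out)
β4 stroke at R1  (J2: bond 1 brought effort, rest push out)
β2 stroke at I1  (common-e at J1 fixed by 0)

#0 stroke→J1
#1 stroke→J2
#2 stroke→I1
#3 stroke→I2
#4 stroke→R1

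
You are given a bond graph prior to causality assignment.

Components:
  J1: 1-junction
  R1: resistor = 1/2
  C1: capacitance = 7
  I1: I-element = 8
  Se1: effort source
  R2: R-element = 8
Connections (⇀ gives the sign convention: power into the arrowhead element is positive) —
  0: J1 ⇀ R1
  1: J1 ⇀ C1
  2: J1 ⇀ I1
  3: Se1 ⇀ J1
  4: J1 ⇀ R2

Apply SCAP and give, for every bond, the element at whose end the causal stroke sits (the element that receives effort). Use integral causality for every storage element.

β3 stroke at J1  (Se1: effort source, stroke at far end)
β1 stroke at J1  (C1: C, integral causality)
β2 stroke at I1  (prefer integral on I1)
β0 stroke at J1  (J1: bond 2 brought flow, rest push out)
β4 stroke at J1  (J1 flow already set via bond 2)

bond 0 |J1
bond 1 |J1
bond 2 |I1
bond 3 |J1
bond 4 |J1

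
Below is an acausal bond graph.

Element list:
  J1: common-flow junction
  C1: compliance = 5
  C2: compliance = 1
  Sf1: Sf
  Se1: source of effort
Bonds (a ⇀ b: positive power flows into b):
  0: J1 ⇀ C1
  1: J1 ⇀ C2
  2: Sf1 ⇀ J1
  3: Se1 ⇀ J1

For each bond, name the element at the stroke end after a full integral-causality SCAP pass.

β2 |Sf1  (Sf1 fixes flow; stroke at Sf1)
β3 |J1  (Se1 fixes effort; stroke away)
β0 |J1  (common-f at J1 fixed by 2)
β1 |J1  (J1: bond 2 brought flow, rest push out)

bond 0 →J1
bond 1 →J1
bond 2 →Sf1
bond 3 →J1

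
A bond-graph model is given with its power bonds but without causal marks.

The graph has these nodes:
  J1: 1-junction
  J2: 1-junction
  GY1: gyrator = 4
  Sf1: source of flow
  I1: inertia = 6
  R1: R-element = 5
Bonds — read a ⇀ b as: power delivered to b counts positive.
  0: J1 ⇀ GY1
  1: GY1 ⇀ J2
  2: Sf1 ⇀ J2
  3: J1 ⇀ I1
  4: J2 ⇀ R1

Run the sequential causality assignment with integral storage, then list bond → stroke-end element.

bond 0 →J1
bond 1 →J2
bond 2 →Sf1
bond 3 →I1
bond 4 →J2

b2 →Sf1  (source Sf1 imposes f)
b1 →J2  (J2: bond 2 brought flow, rest push out)
b4 →J2  (common-f at J2 fixed by 2)
b0 →J1  (GY GY1: same side as bond 1)
b3 →I1  (J1 needs exactly one f-in)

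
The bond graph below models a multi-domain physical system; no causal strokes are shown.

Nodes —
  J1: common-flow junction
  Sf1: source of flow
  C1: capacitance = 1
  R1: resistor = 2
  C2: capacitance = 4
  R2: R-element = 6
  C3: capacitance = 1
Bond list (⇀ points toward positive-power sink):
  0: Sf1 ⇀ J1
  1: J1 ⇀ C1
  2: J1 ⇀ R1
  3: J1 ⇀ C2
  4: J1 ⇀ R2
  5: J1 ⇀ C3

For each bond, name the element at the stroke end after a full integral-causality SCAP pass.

β0 stroke at Sf1
β1 stroke at J1
β2 stroke at J1
β3 stroke at J1
β4 stroke at J1
β5 stroke at J1

bond 0 stroke at Sf1  (Sf1 fixes flow; stroke at Sf1)
bond 1 stroke at J1  (J1 flow already set via bond 0)
bond 2 stroke at J1  (common-f at J1 fixed by 0)
bond 3 stroke at J1  (1-jn J1 has f-setter on 0)
bond 4 stroke at J1  (1-jn J1 has f-setter on 0)
bond 5 stroke at J1  (J1 flow already set via bond 0)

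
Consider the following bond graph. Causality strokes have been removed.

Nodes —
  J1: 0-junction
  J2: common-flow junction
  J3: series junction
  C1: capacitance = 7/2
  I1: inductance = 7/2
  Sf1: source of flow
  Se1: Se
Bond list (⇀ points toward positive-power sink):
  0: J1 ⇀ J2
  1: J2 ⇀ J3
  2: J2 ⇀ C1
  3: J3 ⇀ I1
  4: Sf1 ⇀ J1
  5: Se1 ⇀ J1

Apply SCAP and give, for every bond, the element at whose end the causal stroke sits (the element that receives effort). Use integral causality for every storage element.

bond 4 stroke→Sf1  (Sf1: flow source, stroke at near end)
bond 5 stroke→J1  (source Se1 imposes e)
bond 0 stroke→J2  (0-jn J1 has e-setter on 5)
bond 2 stroke→J2  (prefer integral on C1)
bond 1 stroke→J3  (J2 needs exactly one f-in)
bond 3 stroke→I1  (J3 needs exactly one f-in)

β0 stroke at J2
β1 stroke at J3
β2 stroke at J2
β3 stroke at I1
β4 stroke at Sf1
β5 stroke at J1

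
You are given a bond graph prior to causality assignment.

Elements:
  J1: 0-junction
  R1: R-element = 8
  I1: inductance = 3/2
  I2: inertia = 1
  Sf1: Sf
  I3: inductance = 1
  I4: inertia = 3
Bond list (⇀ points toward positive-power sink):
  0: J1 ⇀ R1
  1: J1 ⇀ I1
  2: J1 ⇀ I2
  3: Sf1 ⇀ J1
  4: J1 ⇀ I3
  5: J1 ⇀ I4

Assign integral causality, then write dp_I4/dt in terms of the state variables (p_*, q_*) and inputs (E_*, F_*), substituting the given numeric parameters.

b3 →Sf1  (source Sf1 imposes f)
b1 →I1  (prefer integral on I1)
b2 →I2  (I2 outputs flow p/I2)
b4 →I3  (I3 outputs flow p/I3)
b5 →I4  (I4: I, integral causality)
b0 →J1  (only one effort-in slot at J1)

dp_I4/dt = 8*F_Sf1 - 16*p_I1/3 - 8*p_I2 - 8*p_I3 - 8*p_I4/3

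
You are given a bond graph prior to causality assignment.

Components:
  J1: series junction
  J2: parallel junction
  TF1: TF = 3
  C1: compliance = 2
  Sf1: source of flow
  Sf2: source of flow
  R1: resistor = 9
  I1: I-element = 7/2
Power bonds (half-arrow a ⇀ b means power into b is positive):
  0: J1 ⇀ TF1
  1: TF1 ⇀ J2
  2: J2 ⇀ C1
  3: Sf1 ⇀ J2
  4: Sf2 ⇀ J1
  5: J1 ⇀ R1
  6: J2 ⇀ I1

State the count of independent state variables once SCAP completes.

2  (C1, I1 all integral)

β3 stroke→Sf1  (source Sf1 imposes f)
β4 stroke→Sf2  (Sf2: flow source, stroke at near end)
β0 stroke→J1  (J1: bond 4 brought flow, rest push out)
β5 stroke→J1  (J1 flow already set via bond 4)
β1 stroke→TF1  (TF1 one-in-one-out from 0)
β2 stroke→J2  (C1 outputs effort q/C1)
β6 stroke→I1  (J2: bond 2 brought effort, rest push out)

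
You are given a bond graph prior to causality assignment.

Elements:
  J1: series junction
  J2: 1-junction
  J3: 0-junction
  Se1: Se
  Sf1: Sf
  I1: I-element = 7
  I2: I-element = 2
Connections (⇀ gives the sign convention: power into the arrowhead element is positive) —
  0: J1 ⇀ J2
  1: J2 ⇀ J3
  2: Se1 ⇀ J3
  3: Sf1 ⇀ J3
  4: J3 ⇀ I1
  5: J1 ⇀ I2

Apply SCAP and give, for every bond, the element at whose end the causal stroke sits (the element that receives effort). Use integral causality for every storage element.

b0 |J1
b1 |J2
b2 |J3
b3 |Sf1
b4 |I1
b5 |I2

#2 |J3  (source Se1 imposes e)
#3 |Sf1  (Sf1: flow source, stroke at near end)
#1 |J2  (J3 effort already set via bond 2)
#4 |I1  (J3 effort already set via bond 2)
#0 |J1  (closing 1-jn rule on J2)
#5 |I2  (only one flow-in slot at J1)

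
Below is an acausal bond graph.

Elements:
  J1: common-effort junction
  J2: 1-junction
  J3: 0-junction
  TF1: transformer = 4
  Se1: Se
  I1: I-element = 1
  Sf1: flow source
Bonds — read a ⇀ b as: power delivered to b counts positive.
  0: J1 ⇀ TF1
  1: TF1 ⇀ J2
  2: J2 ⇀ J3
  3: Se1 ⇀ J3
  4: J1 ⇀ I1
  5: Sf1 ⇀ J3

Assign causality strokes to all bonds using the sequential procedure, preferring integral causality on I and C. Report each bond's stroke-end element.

bond 0 stroke at J1
bond 1 stroke at TF1
bond 2 stroke at J2
bond 3 stroke at J3
bond 4 stroke at I1
bond 5 stroke at Sf1

β3 stroke→J3  (Se1: effort source, stroke at far end)
β5 stroke→Sf1  (source Sf1 imposes f)
β2 stroke→J2  (J3: bond 3 brought effort, rest push out)
β1 stroke→TF1  (J2: last free bond brings flow in)
β0 stroke→J1  (TF TF1: opposite of bond 1)
β4 stroke→I1  (J1: bond 0 brought effort, rest push out)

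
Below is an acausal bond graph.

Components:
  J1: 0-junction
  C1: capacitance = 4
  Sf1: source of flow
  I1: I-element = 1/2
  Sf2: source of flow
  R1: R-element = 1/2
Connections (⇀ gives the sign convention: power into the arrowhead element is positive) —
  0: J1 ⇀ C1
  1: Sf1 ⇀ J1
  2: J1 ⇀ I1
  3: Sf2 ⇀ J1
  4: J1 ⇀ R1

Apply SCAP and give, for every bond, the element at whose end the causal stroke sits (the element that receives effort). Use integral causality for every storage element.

β0 stroke at J1
β1 stroke at Sf1
β2 stroke at I1
β3 stroke at Sf2
β4 stroke at R1

bond 1 stroke→Sf1  (Sf1 fixes flow; stroke at Sf1)
bond 3 stroke→Sf2  (Sf2 (Sf) sets flow on bond)
bond 0 stroke→J1  (C1 outputs effort q/C1)
bond 2 stroke→I1  (J1: bond 0 brought effort, rest push out)
bond 4 stroke→R1  (J1 effort already set via bond 0)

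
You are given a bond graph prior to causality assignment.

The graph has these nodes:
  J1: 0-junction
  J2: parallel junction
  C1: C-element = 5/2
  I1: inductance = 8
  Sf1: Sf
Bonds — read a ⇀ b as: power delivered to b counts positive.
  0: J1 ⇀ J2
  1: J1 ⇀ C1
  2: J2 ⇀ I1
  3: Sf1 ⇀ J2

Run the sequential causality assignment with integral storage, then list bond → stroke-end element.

#0 stroke at J2
#1 stroke at J1
#2 stroke at I1
#3 stroke at Sf1

b3 stroke at Sf1  (Sf1 fixes flow; stroke at Sf1)
b1 stroke at J1  (prefer integral on C1)
b0 stroke at J2  (0-jn J1 has e-setter on 1)
b2 stroke at I1  (0-jn J2 has e-setter on 0)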